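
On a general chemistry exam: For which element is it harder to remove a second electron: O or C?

The second ionization energy removes an electron from the +1 ion. For each element: O⁺ still has 5 valence electrons; C⁺ still has 3 valence electrons.
All are still removing valence electrons, so compare the +1 ions as you would atoms: IE_2 generally rises across a period (higher Z_eff) and falls down a group (larger shell), subject to the usual subshell exceptions.
Valence configurations: O⁺ [He]2s²2p³, C⁺ [He]2s²2p¹.
The numbers (kJ/mol): O 3388, C 2353.
Overall IE_2 order: C < O.

O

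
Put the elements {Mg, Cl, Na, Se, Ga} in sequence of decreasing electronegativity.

Cl > Se > Ga > Mg > Na

Na is in period 3, group 1; Mg is in period 3, group 2; Cl is in period 3, group 17; Ga is in period 4, group 13; Se is in period 4, group 16.
Electronegativity increases across a period and decreases down a group, tracking effective nuclear charge and atomic size.
Neither a single period nor a single group — weigh both effects.
Mg > Na: Mg lies to the right of Na in period 3, so the across-period effect alone puts Mg higher.
Ga > Mg: period and group pull opposite ways; the across-period shift dominates (1.81 vs 1.31).
Se > Ga: both are in period 4; the period trend gives Se the larger value.
Cl > Se: relative to Se, both the across-period and down-group shifts push Cl's electronegativity up.
For reference (Pauling): Na 0.93, Mg 1.31, Cl 3.16, Ga 1.81, Se 2.55.
So from highest to lowest: Cl > Se > Ga > Mg > Na.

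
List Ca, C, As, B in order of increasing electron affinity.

Adding an electron releases more energy for atoms nearer the top right (short of the noble gases).
These span different periods and groups, so the two trends combine.
B > Ca: both effects reinforce here, so B is clearly the higher of the two.
As > B: the two effects oppose for this pair; the across-period effect wins (78 vs 27 kJ/mol).
C > As: the two effects oppose for this pair; the down-group effect wins (122 vs 78 kJ/mol).
For reference (kJ/mol): B 27, C 122, Ca 2, As 78.
So from lowest to highest: Ca < B < As < C.

Ca < B < As < C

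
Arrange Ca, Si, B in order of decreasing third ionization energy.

Consider each +2 ion: Ca²⁺ is the bare [Ar] core; Si²⁺ still has 2 valence electrons; B²⁺ still has 1 valence electron.
Pulling an electron out of a noble-gas core costs far more than removing a remaining valence electron, so Ca sits at the high end of IE_3.
Valence configurations: Si²⁺ [Ne]3s², B²⁺ [He]2s¹.
Tabulated IE_3 (kJ/mol): Ca 4912, Si 3232, B 3660.
Putting it together, IE_3: Si < B < Ca.

Ca > B > Si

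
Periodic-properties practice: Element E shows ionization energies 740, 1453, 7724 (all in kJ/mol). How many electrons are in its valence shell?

Look for the largest jump between consecutive ionization energies: IE3/IE2 ≈ 5.3, far larger than any earlier ratio.
That jump marks the point where a core electron is being removed. So the atom has 2 valence electrons.

2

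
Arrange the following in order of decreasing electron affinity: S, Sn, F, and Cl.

Cl > F > S > Sn

F is in period 2, group 17; S is in period 3, group 16; Cl is in period 3, group 17; Sn is in period 5, group 14.
Adding an electron releases more energy for atoms nearer the top right (short of the noble gases).
These span different periods and groups, so the two trends combine.
S > Sn: relative to Sn, both the across-period and down-group shifts push S's electron affinity up.
F > S: relative to S, both the across-period and down-group shifts push F's electron affinity up.
Cl > F: this pair runs against the simple trend — see the exception note.
Note the exception: Cl has a higher electron affinity than F, contrary to the simple trend — F's small 2p subshell makes the incoming electron feel strong e⁻–e⁻ repulsion, so Cl actually releases more energy on gaining an electron.
Approximate values (kJ/mol): F 328, S 200, Cl 349, Sn 107.
So from highest to lowest: Cl > F > S > Sn.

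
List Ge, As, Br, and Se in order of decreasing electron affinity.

Br > Se > Ge > As

Ge is in period 4, group 14; As is in period 4, group 15; Se is in period 4, group 16; Br is in period 4, group 17.
Electron affinity generally becomes more exothermic across a period toward the halogens and less exothermic down a group.
All lie in period 4; the across-period trend (electron affinity increases left to right) applies, with the exception below.
Note the exception: Ge has a higher electron affinity than As, contrary to the simple trend — adding an electron to As's half-filled 4p³ is unfavourable, so Ge (4p²) has the more exothermic EA.
Approximate values (kJ/mol): Ge 119, As 78, Se 195, Br 325.
So from highest to lowest: Br > Se > Ge > As.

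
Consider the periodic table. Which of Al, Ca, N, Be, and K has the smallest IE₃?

Consider each +2 ion: Al²⁺ still has 1 valence electron; Ca²⁺ is the bare [Ar] core; N²⁺ still has 3 valence electrons; Be²⁺ is the bare [He] core; K²⁺ is already 1 electron into the core.
Usually core removal costs more than valence removal, but here the competition is close: a tightly held n=2 valence electron can cost more to remove than an n=3 core electron, so the actual values have to decide it.
Valence configurations: Al²⁺ [Ne]3s¹, N²⁺ [He]2s²2p¹.
Tabulated IE_3 (kJ/mol): Al 2745, Ca 4912, N 4578, Be 14849, K 4420.
So the third ionization energies run Al < K < N < Ca < Be.

Al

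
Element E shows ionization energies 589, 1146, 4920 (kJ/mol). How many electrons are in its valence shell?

2

Look for the largest jump between consecutive ionization energies: IE3/IE2 ≈ 4.3, far larger than any earlier ratio.
That jump marks the point where a core electron is being removed. So the atom has 2 valence electrons.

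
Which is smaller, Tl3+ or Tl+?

Tl3+

Both ions have Z = 81 protons, but Tl3+ has lost more electrons, so its remaining electrons feel a larger effective nuclear charge per electron and are pulled in more tightly.
Higher positive charge → smaller ion, so Tl+ > Tl3+.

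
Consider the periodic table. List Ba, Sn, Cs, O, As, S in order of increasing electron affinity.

Ba < Cs < As < Sn < O < S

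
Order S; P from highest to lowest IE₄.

Consider each +3 ion: S³⁺ still has 3 valence electrons; P³⁺ still has 2 valence electrons.
All are still removing valence electrons, so compare the +3 ions as you would atoms: IE_4 generally rises across a period (higher Z_eff) and falls down a group (larger shell), subject to the usual subshell exceptions.
Valence configurations: S³⁺ [Ne]3s²3p¹, P³⁺ [Ne]3s².
S³⁺ loses a lone 3p electron whereas P³⁺ must break into a filled 3s² pair, so IE_4(P) > IE_4(S) even though S has the higher nuclear charge.
Tabulated IE_4 (kJ/mol): S 4556, P 4964.
So the fourth ionization energies run S < P.

P > S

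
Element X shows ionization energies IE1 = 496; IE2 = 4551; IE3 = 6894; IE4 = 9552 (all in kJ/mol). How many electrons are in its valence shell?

1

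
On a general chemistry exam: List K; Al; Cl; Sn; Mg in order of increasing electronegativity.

K, Mg, Al, Sn, Cl

Mg is in period 3, group 2; Al is in period 3, group 13; Cl is in period 3, group 17; K is in period 4, group 1; Sn is in period 5, group 14.
Atoms toward the upper right of the periodic table pull bonding electrons most strongly.
These span different periods and groups, so the two trends combine.
Mg > K: relative to K, both the across-period and down-group shifts push Mg's electronegativity up.
Al > Mg: both are in period 3; the period trend gives Al the larger value.
Sn > Al: the two effects oppose for this pair; the across-period effect wins (1.96 vs 1.61).
Cl > Sn: relative to Sn, both the across-period and down-group shifts push Cl's electronegativity up.
Tabulated electronegativity (Pauling): Mg 1.31, Al 1.61, Cl 3.16, K 0.82, Sn 1.96.
So from lowest to highest: K < Mg < Al < Sn < Cl.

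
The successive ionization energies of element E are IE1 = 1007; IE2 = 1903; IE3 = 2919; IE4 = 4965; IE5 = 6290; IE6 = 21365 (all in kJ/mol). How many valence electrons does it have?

5

Look for the largest jump between consecutive ionization energies: IE6/IE5 ≈ 3.4, far larger than any earlier ratio.
That jump marks the point where a core electron is being removed. So the atom has 5 valence electrons.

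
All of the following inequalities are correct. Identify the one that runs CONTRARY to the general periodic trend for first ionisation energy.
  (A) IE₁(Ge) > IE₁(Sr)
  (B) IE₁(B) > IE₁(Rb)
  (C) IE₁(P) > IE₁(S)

(C)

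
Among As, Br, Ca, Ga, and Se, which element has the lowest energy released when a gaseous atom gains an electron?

Ca is in period 4, group 2; Ga is in period 4, group 13; As is in period 4, group 15; Se is in period 4, group 16; Br is in period 4, group 17.
Atoms with high Z_eff and room in the valence shell (especially the halogens) have the most exothermic electron affinities.
All lie in period 4, so electron affinity increases left to right.
The lowest energy released when a gaseous atom gains an electron among these belongs to Ca.

Ca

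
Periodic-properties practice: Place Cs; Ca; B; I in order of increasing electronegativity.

B is in period 2, group 13; Ca is in period 4, group 2; I is in period 5, group 17; Cs is in period 6, group 1.
Electronegativity increases across a period and decreases down a group, tracking effective nuclear charge and atomic size.
Neither a single period nor a single group — weigh both effects.
Ca > Cs: relative to Cs, both the across-period and down-group shifts push Ca's electronegativity up.
B > Ca: both effects reinforce here, so B is clearly the higher of the two.
I > B: period and group pull opposite ways; the across-period shift dominates (2.66 vs 2.04).
Approximate values (Pauling): B 2.04, Ca 1.00, I 2.66, Cs 0.79.
So from lowest to highest: Cs < Ca < B < I.

Cs < Ca < B < I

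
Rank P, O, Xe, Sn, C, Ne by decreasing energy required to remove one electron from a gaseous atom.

C is in period 2, group 14; O is in period 2, group 16; Ne is in period 2, group 18; P is in period 3, group 15; Sn is in period 5, group 14; Xe is in period 5, group 18.
First ionization energy rises across a period (greater Z_eff holds electrons more tightly) and falls down a group (valence electrons are farther from the nucleus).
Neither a single period nor a single group — weigh both effects.
P > Sn: both effects reinforce here, so P is clearly the higher of the two.
C > P: the two effects oppose for this pair; the down-group effect wins (1086 vs 1012 kJ/mol).
Xe > C: period and group pull opposite ways; the across-period shift dominates (1170 vs 1086 kJ/mol).
O > Xe: period and group pull opposite ways; the down-group shift dominates (1314 vs 1170 kJ/mol).
Ne > O: both are in period 2; the period trend gives Ne the larger value.
For reference (kJ/mol): C 1086, O 1314, Ne 2081, P 1012, Sn 709, Xe 1170.
So from highest to lowest: Ne > O > Xe > C > P > Sn.

Ne > O > Xe > C > P > Sn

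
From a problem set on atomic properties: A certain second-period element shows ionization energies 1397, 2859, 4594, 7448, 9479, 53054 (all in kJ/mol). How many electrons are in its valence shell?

Look for the largest jump between consecutive ionization energies: IE6/IE5 ≈ 5.6, far larger than any earlier ratio.
That jump marks the point where a core electron is being removed. So the atom has 5 valence electrons.

5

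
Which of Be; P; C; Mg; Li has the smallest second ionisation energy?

Mg

IE_2 is the cost of taking one more electron from the +1 cation: Be⁺ still has 1 valence electron; P⁺ still has 4 valence electrons; C⁺ still has 3 valence electrons; Mg⁺ still has 1 valence electron; Li⁺ is the bare [He] core.
Core electrons are held far more tightly than valence electrons, so Li tops the IE_2 order.
Valence configurations: Be⁺ [He]2s¹, P⁺ [Ne]3s²3p², C⁺ [He]2s²2p¹, Mg⁺ [Ne]3s¹.
Approximate IE_2 values (kJ/mol): Be 1757, P 1907, C 2353, Mg 1451, Li 7298.
Hence IE_2: Mg < Be < P < C < Li.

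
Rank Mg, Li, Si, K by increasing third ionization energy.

The third ionization energy removes an electron from the +2 ion. For each element: Mg²⁺ is the bare [Ne] core; Li²⁺ is already 1 electron into the core; Si²⁺ still has 2 valence electrons; K²⁺ is already 1 electron into the core.
Breaking into a closed-shell core is much more expensive than removing a leftover valence electron — K, Mg and Li have the largest IE_3 here.
Tabulated IE_3 (kJ/mol): Mg 7733, Li 11815, Si 3232, K 4420.
So the third ionization energies run Si < K < Mg < Li.

Si < K < Mg < Li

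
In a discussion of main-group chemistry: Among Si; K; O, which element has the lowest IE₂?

Si

The second ionization energy removes an electron from the +1 ion. For each element: Si⁺ still has 3 valence electrons; K⁺ is the bare [Ar] core; O⁺ still has 5 valence electrons.
Usually core removal costs more than valence removal, but here the competition is close: a tightly held n=2 valence electron can cost more to remove than an n=3 core electron, so the actual values have to decide it.
Valence configurations: Si⁺ [Ne]3s²3p¹, O⁺ [He]2s²2p³.
The numbers (kJ/mol): Si 1577, K 3052, O 3388.
Overall IE_2 order: Si < K < O.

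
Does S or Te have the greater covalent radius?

Te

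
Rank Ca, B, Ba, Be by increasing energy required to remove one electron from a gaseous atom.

First ionization energy rises across a period (greater Z_eff holds electrons more tightly) and falls down a group (valence electrons are farther from the nucleus).
These span different periods and groups, so the two trends combine.
Ca > Ba: they share group 2; the group trend gives Ca the larger value.
B > Ca: relative to Ca, both the across-period and down-group shifts push B's first ionization energy up.
Be > B: this pair runs against the simple trend — see the exception note.
Note the exception: Be has a higher first ionization energy than B, contrary to the simple trend — removing B's lone 2p electron is easier than breaking Be's filled 2s².
Approximate values (kJ/mol): Be 900, B 801, Ca 590, Ba 503.
So from lowest to highest: Ba < Ca < B < Be.

Ba, Ca, B, Be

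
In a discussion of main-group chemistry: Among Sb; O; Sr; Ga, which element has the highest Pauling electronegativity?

Smaller atoms with higher effective nuclear charge are more electronegative.
These span different periods and groups, so the two trends combine.
Ga > Sr: relative to Sr, both the across-period and down-group shifts push Ga's electronegativity up.
Sb > Ga: period and group pull opposite ways; the across-period shift dominates (2.05 vs 1.81).
O > Sb: both effects reinforce here, so O is clearly the higher of the two.
For reference (Pauling): O 3.44, Ga 1.81, Sr 0.95, Sb 2.05.
The highest Pauling electronegativity among these belongs to O.

O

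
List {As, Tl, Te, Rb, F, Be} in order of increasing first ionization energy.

Be is in period 2, group 2; F is in period 2, group 17; As is in period 4, group 15; Rb is in period 5, group 1; Te is in period 5, group 16; Tl is in period 6, group 13.
Across a period the outer electron is held more tightly (higher IE₁); down a group it sits in a higher shell, more shielded, and comes off more easily.
Here both period and group differ, so the two effects have to be weighed against each other.
Tl > Rb: period and group pull opposite ways; the across-period shift dominates (589 vs 403 kJ/mol).
Te > Tl: relative to Tl, both the across-period and down-group shifts push Te's first ionization energy up.
Be > Te: period and group pull opposite ways; the down-group shift dominates (900 vs 869 kJ/mol).
As > Be: the two effects oppose for this pair; the across-period effect wins (947 vs 900 kJ/mol).
F > As: both effects reinforce here, so F is clearly the higher of the two.
Tabulated first ionization energy (kJ/mol): Be 900, F 1681, As 947, Rb 403, Te 869, Tl 589.
So from lowest to highest: Rb < Tl < Te < Be < As < F.

Rb < Tl < Te < Be < As < F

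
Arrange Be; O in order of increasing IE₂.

Be < O

Consider each +1 ion: Be⁺ still has 1 valence electron; O⁺ still has 5 valence electrons.
All are still removing valence electrons, so compare the +1 ions as you would atoms: IE_2 generally rises across a period (higher Z_eff) and falls down a group (larger shell), subject to the usual subshell exceptions.
Valence configurations: Be⁺ [He]2s¹, O⁺ [He]2s²2p³.
Tabulated IE_2 (kJ/mol): Be 1757, O 3388.
Putting it together, IE_2: Be < O.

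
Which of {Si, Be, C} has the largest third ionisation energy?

Be

The third ionization energy removes an electron from the +2 ion. For each element: Si²⁺ still has 2 valence electrons; Be²⁺ is the bare [He] core; C²⁺ still has 2 valence electrons.
Core electrons are held far more tightly than valence electrons, so Be tops the IE_3 order.
Valence configurations: Si²⁺ [Ne]3s², C²⁺ [He]2s².
Tabulated IE_3 (kJ/mol): Si 3232, Be 14849, C 4620.
Hence IE_3: Si < C < Be.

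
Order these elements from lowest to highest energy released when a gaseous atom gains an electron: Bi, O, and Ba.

O is in period 2, group 16; Ba is in period 6, group 2; Bi is in period 6, group 15.
EA tends to increase across a period and decrease down a group, though the pattern is less regular than for IE or radius.
Neither a single period nor a single group — weigh both effects.
Bi > Ba: both are in period 6; the period trend gives Bi the larger value.
O > Bi: relative to Bi, both the across-period and down-group shifts push O's electron affinity up.
Approximate values (kJ/mol): O 141, Ba 14, Bi 91.
So from lowest to highest: Ba < Bi < O.

Ba < Bi < O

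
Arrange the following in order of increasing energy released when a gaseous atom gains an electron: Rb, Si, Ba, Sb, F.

Atoms with high Z_eff and room in the valence shell (especially the halogens) have the most exothermic electron affinities.
These span different periods and groups, so the two trends combine.
Rb > Ba: the two effects oppose for this pair; the down-group effect wins (47 vs 14 kJ/mol).
Sb > Rb: both are in period 5; the period trend gives Sb the larger value.
Si > Sb: the two effects oppose for this pair; the down-group effect wins (134 vs 103 kJ/mol).
F > Si: relative to Si, both the across-period and down-group shifts push F's electron affinity up.
Tabulated electron affinity (kJ/mol): F 328, Si 134, Rb 47, Sb 103, Ba 14.
So from lowest to highest: Ba < Rb < Sb < Si < F.

Ba < Rb < Sb < Si < F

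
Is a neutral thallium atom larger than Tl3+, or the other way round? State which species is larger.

Tl

Forming Tl3+ removes 3 electrons from Tl. Fewer electrons for the same nuclear charge means less shielding and a higher Z_eff on the remaining electrons, and for main-group metals the entire outer shell is lost.
A cation is smaller than its parent atom: Tl3+ < Tl.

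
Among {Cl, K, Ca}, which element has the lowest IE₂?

Consider each +1 ion: Cl⁺ still has 6 valence electrons; K⁺ is the bare [Ar] core; Ca⁺ still has 1 valence electron.
Core electrons are held far more tightly than valence electrons, so K tops the IE_2 order.
Valence configurations: Cl⁺ [Ne]3s²3p⁴, Ca⁺ [Ar]4s¹.
Tabulated IE_2 (kJ/mol): Cl 2298, K 3052, Ca 1145.
Overall IE_2 order: Ca < Cl < K.

Ca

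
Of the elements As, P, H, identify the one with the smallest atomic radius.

H is in period 1, group 1; P is in period 3, group 15; As is in period 4, group 15.
Atomic radius shrinks across a period as nuclear charge pulls the same shell inward, and grows down a group as new shells are added.
These span different periods and groups, so the two trends combine.
P > H: period and group pull opposite ways; the down-group shift dominates (111 vs 32 pm).
As > P: As sits below P in group 15, so the down-group effect alone puts As larger.
Approximate values (pm): H 32, P 111, As 121.
The smallest atomic radius among these belongs to H.

H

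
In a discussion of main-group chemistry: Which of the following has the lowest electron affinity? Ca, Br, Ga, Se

Ca

Ca is in period 4, group 2; Ga is in period 4, group 13; Se is in period 4, group 16; Br is in period 4, group 17.
Atoms with high Z_eff and room in the valence shell (especially the halogens) have the most exothermic electron affinities.
All lie in period 4, so electron affinity increases left to right.
The lowest electron affinity among these belongs to Ca.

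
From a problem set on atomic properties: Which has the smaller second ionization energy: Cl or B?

Cl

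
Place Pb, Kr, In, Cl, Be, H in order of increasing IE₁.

In, Pb, Be, Cl, H, Kr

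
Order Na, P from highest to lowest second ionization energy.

IE_2 is the cost of taking one more electron from the +1 cation: Na⁺ is the bare [Ne] core; P⁺ still has 4 valence electrons.
Breaking into a closed-shell core is much more expensive than removing a leftover valence electron — Na has the largest IE_2 here.
The numbers (kJ/mol): Na 4562, P 1907.
Putting it together, IE_2: P < Na.

Na > P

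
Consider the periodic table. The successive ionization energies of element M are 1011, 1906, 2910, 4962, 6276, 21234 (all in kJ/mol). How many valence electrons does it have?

5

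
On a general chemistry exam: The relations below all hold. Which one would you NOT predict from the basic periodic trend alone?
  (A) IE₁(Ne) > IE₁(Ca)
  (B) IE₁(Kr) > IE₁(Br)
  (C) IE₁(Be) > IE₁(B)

(C)

The general trend: IE₁ increases across a period and decreases down a group.
(A) Ne (period 2, group 18) vs Ca (period 4, group 2): the stated order agrees with the simple trend.
(B) Kr (period 4, group 18) vs Br (period 4, group 17): the stated order agrees with the simple trend.
(C) Be (period 2, group 2) vs B (period 2, group 13): the stated order contradicts the simple trend.
The exception is (C): removing B's lone 2p electron is easier than breaking Be's filled 2s².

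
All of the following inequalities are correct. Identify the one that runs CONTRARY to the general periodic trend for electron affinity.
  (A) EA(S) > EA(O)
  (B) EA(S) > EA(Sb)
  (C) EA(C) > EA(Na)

(A)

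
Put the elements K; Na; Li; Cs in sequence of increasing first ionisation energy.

Li is in period 2, group 1; Na is in period 3, group 1; K is in period 4, group 1; Cs is in period 6, group 1.
Across a period the outer electron is held more tightly (higher IE₁); down a group it sits in a higher shell, more shielded, and comes off more easily.
All are in group 1, so first ionization energy increases up the group.
So from lowest to highest: Cs < K < Na < Li.

Cs < K < Na < Li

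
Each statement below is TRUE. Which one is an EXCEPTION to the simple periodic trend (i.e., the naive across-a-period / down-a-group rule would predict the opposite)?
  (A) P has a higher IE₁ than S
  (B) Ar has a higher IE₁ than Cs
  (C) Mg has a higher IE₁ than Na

(A)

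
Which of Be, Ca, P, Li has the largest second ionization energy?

Li

After 1 electron has been removed, what remains? Be⁺ still has 1 valence electron; Ca⁺ still has 1 valence electron; P⁺ still has 4 valence electrons; Li⁺ is the bare [He] core.
Breaking into a closed-shell core is much more expensive than removing a leftover valence electron — Li has the largest IE_2 here.
Valence configurations: Be⁺ [He]2s¹, Ca⁺ [Ar]4s¹, P⁺ [Ne]3s²3p².
Approximate IE_2 values (kJ/mol): Be 1757, Ca 1145, P 1907, Li 7298.
Overall IE_2 order: Ca < Be < P < Li.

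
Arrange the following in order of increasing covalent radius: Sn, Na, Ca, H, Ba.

H < Sn < Na < Ca < Ba

Moving right in a period, electrons are added to the same shell under a stronger nuclear pull, so atoms get smaller; moving down, a new shell is opened and atoms get larger.
Neither a single period nor a single group — weigh both effects.
Sn > H: the two effects oppose for this pair; the down-group effect wins (140 vs 32 pm).
Na > Sn: the two effects oppose for this pair; the across-period effect wins (155 vs 140 pm).
Ca > Na: period and group pull opposite ways; the down-group shift dominates (171 vs 155 pm).
Ba > Ca: Ba sits below Ca in group 2, so the down-group effect alone puts Ba larger.
Tabulated atomic radius (pm): H 32, Na 155, Ca 171, Sn 140, Ba 196.
So from smallest to largest: H < Sn < Na < Ca < Ba.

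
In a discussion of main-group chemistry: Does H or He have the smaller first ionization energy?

H

H is in period 1, group 1; He is in period 1, group 18.
Removing the outermost electron gets harder across a period and easier down a group.
All lie in period 1, so first ionization energy increases left to right.
So H has the smaller first ionization energy (H < He).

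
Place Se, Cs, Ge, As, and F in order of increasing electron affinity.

Cs < As < Ge < Se < F

F is in period 2, group 17; Ge is in period 4, group 14; As is in period 4, group 15; Se is in period 4, group 16; Cs is in period 6, group 1.
Adding an electron releases more energy for atoms nearer the top right (short of the noble gases).
Here both period and group differ, so the two effects have to be weighed against each other.
As > Cs: both effects reinforce here, so As is clearly the higher of the two.
Ge > As: this pair runs against the simple trend — see the exception note.
Se > Ge: both are in period 4; the period trend gives Se the larger value.
F > Se: both effects reinforce here, so F is clearly the higher of the two.
Note the exception: Ge has a higher electron affinity than As, contrary to the simple trend — adding an electron to As's half-filled 4p³ is unfavourable, so Ge (4p²) has the more exothermic EA.
Approximate values (kJ/mol): F 328, Ge 119, As 78, Se 195, Cs 46.
So from lowest to highest: Cs < As < Ge < Se < F.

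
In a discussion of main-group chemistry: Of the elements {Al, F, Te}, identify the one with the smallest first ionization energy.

First ionization energy rises across a period (greater Z_eff holds electrons more tightly) and falls down a group (valence electrons are farther from the nucleus).
Neither a single period nor a single group — weigh both effects.
Te > Al: period and group pull opposite ways; the across-period shift dominates (869 vs 578 kJ/mol).
F > Te: relative to Te, both the across-period and down-group shifts push F's first ionization energy up.
Approximate values (kJ/mol): F 1681, Al 578, Te 869.
The smallest first ionization energy among these belongs to Al.

Al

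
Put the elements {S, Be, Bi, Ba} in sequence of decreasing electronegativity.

S, Bi, Be, Ba

Be is in period 2, group 2; S is in period 3, group 16; Ba is in period 6, group 2; Bi is in period 6, group 15.
EN rises left→right (higher Z_eff, smaller atoms) and falls top→bottom (larger, more shielded atoms).
Neither a single period nor a single group — weigh both effects.
Be > Ba: Be sits above Ba in group 2, so the down-group effect alone puts Be higher.
Bi > Be: period and group pull opposite ways; the across-period shift dominates (2.02 vs 1.57).
S > Bi: both effects reinforce here, so S is clearly the higher of the two.
Approximate values (Pauling): Be 1.57, S 2.58, Ba 0.89, Bi 2.02.
So from highest to lowest: S > Bi > Be > Ba.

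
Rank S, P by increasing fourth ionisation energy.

After 3 electrons have been removed, what remains? S³⁺ still has 3 valence electrons; P³⁺ still has 2 valence electrons.
All are still removing valence electrons, so compare the +3 ions as you would atoms: IE_4 generally rises across a period (higher Z_eff) and falls down a group (larger shell), subject to the usual subshell exceptions.
Valence configurations: S³⁺ [Ne]3s²3p¹, P³⁺ [Ne]3s².
S³⁺ loses a lone 3p electron whereas P³⁺ must break into a filled 3s² pair, so IE_4(P) > IE_4(S) even though S has the higher nuclear charge.
Approximate IE_4 values (kJ/mol): S 4556, P 4964.
Overall IE_4 order: S < P.

S, P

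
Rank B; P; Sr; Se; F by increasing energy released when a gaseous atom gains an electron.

Sr < B < P < Se < F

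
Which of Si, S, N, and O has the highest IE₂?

The second ionization energy removes an electron from the +1 ion. For each element: Si⁺ still has 3 valence electrons; S⁺ still has 5 valence electrons; N⁺ still has 4 valence electrons; O⁺ still has 5 valence electrons.
All are still removing valence electrons, so compare the +1 ions as you would atoms: IE_2 generally rises across a period (higher Z_eff) and falls down a group (larger shell), subject to the usual subshell exceptions.
Valence configurations: Si⁺ [Ne]3s²3p¹, S⁺ [Ne]3s²3p³, N⁺ [He]2s²2p², O⁺ [He]2s²2p³.
Tabulated IE_2 (kJ/mol): Si 1577, S 2252, N 2856, O 3388.
Hence IE_2: Si < S < N < O.

O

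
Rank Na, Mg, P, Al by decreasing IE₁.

P, Mg, Al, Na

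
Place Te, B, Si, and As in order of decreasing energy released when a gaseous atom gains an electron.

B is in period 2, group 13; Si is in period 3, group 14; As is in period 4, group 15; Te is in period 5, group 16.
Atoms with high Z_eff and room in the valence shell (especially the halogens) have the most exothermic electron affinities.
A diagonal step moves right (one effect) and down (the opposite effect) at once.
As > B: period and group pull opposite ways; the across-period shift dominates (78 vs 27 kJ/mol).
Si > As: period and group pull opposite ways; the down-group shift dominates (134 vs 78 kJ/mol).
Te > Si: the two effects oppose for this pair; the across-period effect wins (190 vs 134 kJ/mol).
For reference (kJ/mol): B 27, Si 134, As 78, Te 190.
So from highest to lowest: Te > Si > As > B.

Te, Si, As, B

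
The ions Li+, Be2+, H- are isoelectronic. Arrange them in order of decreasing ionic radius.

H- > Li+ > Be2+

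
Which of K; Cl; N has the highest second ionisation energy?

IE_2 is the cost of taking one more electron from the +1 cation: K⁺ is the bare [Ar] core; Cl⁺ still has 6 valence electrons; N⁺ still has 4 valence electrons.
Pulling an electron out of a noble-gas core costs far more than removing a remaining valence electron, so K sits at the high end of IE_2.
Valence configurations: Cl⁺ [Ne]3s²3p⁴, N⁺ [He]2s²2p².
Approximate IE_2 values (kJ/mol): K 3052, Cl 2298, N 2856.
Overall IE_2 order: Cl < N < K.

K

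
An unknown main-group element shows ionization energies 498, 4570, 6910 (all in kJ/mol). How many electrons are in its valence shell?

1

Look for the largest jump between consecutive ionization energies: IE2/IE1 ≈ 9.2, far larger than any earlier ratio.
That jump marks the point where a core electron is being removed. So the atom has 1 valence electron.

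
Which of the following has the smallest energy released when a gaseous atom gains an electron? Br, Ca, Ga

Ca

Electron affinity generally becomes more exothermic across a period toward the halogens and less exothermic down a group.
All lie in period 4, so electron affinity increases left to right.
The smallest energy released when a gaseous atom gains an electron among these belongs to Ca.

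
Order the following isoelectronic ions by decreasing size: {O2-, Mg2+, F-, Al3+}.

O2- > F- > Mg2+ > Al3+

All of these have 10 electrons, so size is governed by nuclear charge alone: the more protons, the stronger the pull on the same electron cloud, and the smaller the ion.
Nuclear charges: Al3+ (Z=13), Mg2+ (Z=12), F- (Z=9), O2- (Z=8).
Largest to smallest: O2- > F- > Mg2+ > Al3+.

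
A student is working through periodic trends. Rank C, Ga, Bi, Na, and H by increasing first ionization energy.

Na < Ga < Bi < C < H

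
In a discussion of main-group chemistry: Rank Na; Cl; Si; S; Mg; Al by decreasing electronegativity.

Cl > S > Si > Al > Mg > Na

Na is in period 3, group 1; Mg is in period 3, group 2; Al is in period 3, group 13; Si is in period 3, group 14; S is in period 3, group 16; Cl is in period 3, group 17.
Smaller atoms with higher effective nuclear charge are more electronegative.
All lie in period 3, so electronegativity increases left to right.
So from highest to lowest: Cl > S > Si > Al > Mg > Na.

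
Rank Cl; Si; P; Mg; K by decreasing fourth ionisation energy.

Mg > K > Cl > P > Si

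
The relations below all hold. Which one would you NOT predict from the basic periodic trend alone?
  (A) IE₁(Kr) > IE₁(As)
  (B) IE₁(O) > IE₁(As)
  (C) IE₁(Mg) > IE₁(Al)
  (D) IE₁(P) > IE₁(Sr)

The general trend: IE₁ increases across a period and decreases down a group.
(A) Kr (period 4, group 18) vs As (period 4, group 15): the stated order agrees with the simple trend.
(B) O (period 2, group 16) vs As (period 4, group 15): the stated order agrees with the simple trend.
(C) Mg (period 3, group 2) vs Al (period 3, group 13): the stated order contradicts the simple trend.
(D) P (period 3, group 15) vs Sr (period 5, group 2): the stated order agrees with the simple trend.
The exception is (C): Al's single 3p electron is easier to remove than one from Mg's filled 3s².

(C)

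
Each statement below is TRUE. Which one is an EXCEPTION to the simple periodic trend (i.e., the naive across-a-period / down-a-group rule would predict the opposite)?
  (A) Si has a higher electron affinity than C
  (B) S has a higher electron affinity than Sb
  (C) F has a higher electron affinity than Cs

The general trend: electron affinity increases across a period and decreases down a group.
(A) Si (period 3, group 14) vs C (period 2, group 14): the stated order contradicts the simple trend.
(B) S (period 3, group 16) vs Sb (period 5, group 15): the stated order agrees with the simple trend.
(C) F (period 2, group 17) vs Cs (period 6, group 1): the stated order agrees with the simple trend.
The exception is (A): Si's larger, more diffuse 3p orbitals accept an added electron slightly more readily than C's compact 2p.

(A)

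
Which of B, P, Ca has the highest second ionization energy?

IE_2 is the cost of taking one more electron from the +1 cation: B⁺ still has 2 valence electrons; P⁺ still has 4 valence electrons; Ca⁺ still has 1 valence electron.
All are still removing valence electrons, so compare the +1 ions as you would atoms: IE_2 generally rises across a period (higher Z_eff) and falls down a group (larger shell), subject to the usual subshell exceptions.
Valence configurations: B⁺ [He]2s², P⁺ [Ne]3s²3p², Ca⁺ [Ar]4s¹.
Tabulated IE_2 (kJ/mol): B 2427, P 1907, Ca 1145.
So the second ionization energies run Ca < P < B.

B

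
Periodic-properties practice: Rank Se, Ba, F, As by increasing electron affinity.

Ba < As < Se < F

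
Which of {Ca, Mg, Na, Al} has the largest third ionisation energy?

IE_3 is the cost of taking one more electron from the +2 cation: Ca²⁺ is the bare [Ar] core; Mg²⁺ is the bare [Ne] core; Na²⁺ is already 1 electron into the core; Al²⁺ still has 1 valence electron.
Pulling an electron out of a noble-gas core costs far more than removing a remaining valence electron, so Ca, Na and Mg sit at the high end of IE_3.
Tabulated IE_3 (kJ/mol): Ca 4912, Mg 7733, Na 6910, Al 2745.
So the third ionization energies run Al < Ca < Na < Mg.

Mg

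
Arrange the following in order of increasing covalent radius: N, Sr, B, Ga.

Across a period the added protons contract the valence shell; down a group each new principal shell makes the atom larger.
These span different periods and groups, so the two trends combine.
B > N: both are in period 2; the period trend gives B the larger value.
Ga > B: Ga sits below B in group 13, so the down-group effect alone puts Ga larger.
Sr > Ga: both effects reinforce here, so Sr is clearly the larger of the two.
Tabulated atomic radius (pm): B 85, N 71, Ga 124, Sr 185.
So from smallest to largest: N < B < Ga < Sr.

N, B, Ga, Sr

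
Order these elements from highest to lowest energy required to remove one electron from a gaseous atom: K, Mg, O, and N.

N, O, Mg, K

First ionization energy rises across a period (greater Z_eff holds electrons more tightly) and falls down a group (valence electrons are farther from the nucleus).
Here both period and group differ, so the two effects have to be weighed against each other.
Mg > K: relative to K, both the across-period and down-group shifts push Mg's first ionization energy up.
O > Mg: relative to Mg, both the across-period and down-group shifts push O's first ionization energy up.
N > O: this pair runs against the simple trend — see the exception note.
Note the exception: N has a higher first ionization energy than O, contrary to the simple trend — pairing an electron in O's 2p⁴ costs repulsion energy, so O ionizes more easily than half-filled N (2p³).
For reference (kJ/mol): N 1402, O 1314, Mg 738, K 419.
So from highest to lowest: N > O > Mg > K.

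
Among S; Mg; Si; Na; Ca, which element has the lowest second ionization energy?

Ca

The second ionization energy removes an electron from the +1 ion. For each element: S⁺ still has 5 valence electrons; Mg⁺ still has 1 valence electron; Si⁺ still has 3 valence electrons; Na⁺ is the bare [Ne] core; Ca⁺ still has 1 valence electron.
Core electrons are held far more tightly than valence electrons, so Na tops the IE_2 order.
Valence configurations: S⁺ [Ne]3s²3p³, Mg⁺ [Ne]3s¹, Si⁺ [Ne]3s²3p¹, Ca⁺ [Ar]4s¹.
The numbers (kJ/mol): S 2252, Mg 1451, Si 1577, Na 4562, Ca 1145.
Putting it together, IE_2: Ca < Mg < Si < S < Na.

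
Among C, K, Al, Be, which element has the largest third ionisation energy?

Be

The third ionization energy removes an electron from the +2 ion. For each element: C²⁺ still has 2 valence electrons; K²⁺ is already 1 electron into the core; Al²⁺ still has 1 valence electron; Be²⁺ is the bare [He] core.
Usually core removal costs more than valence removal, but here the competition is close: a tightly held n=2 valence electron can cost more to remove than an n=3 core electron, so the actual values have to decide it.
Valence configurations: C²⁺ [He]2s², Al²⁺ [Ne]3s¹.
Tabulated IE_3 (kJ/mol): C 4620, K 4420, Al 2745, Be 14849.
Hence IE_3: Al < K < C < Be.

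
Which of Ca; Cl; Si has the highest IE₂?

Cl

The second ionization energy removes an electron from the +1 ion. For each element: Ca⁺ still has 1 valence electron; Cl⁺ still has 6 valence electrons; Si⁺ still has 3 valence electrons.
All are still removing valence electrons, so compare the +1 ions as you would atoms: IE_2 generally rises across a period (higher Z_eff) and falls down a group (larger shell), subject to the usual subshell exceptions.
Valence configurations: Ca⁺ [Ar]4s¹, Cl⁺ [Ne]3s²3p⁴, Si⁺ [Ne]3s²3p¹.
Tabulated IE_2 (kJ/mol): Ca 1145, Cl 2298, Si 1577.
Putting it together, IE_2: Ca < Si < Cl.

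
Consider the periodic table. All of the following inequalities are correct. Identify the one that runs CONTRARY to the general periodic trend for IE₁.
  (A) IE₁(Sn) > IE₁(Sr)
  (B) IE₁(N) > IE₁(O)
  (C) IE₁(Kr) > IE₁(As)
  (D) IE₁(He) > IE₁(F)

The general trend: IE₁ increases across a period and decreases down a group.
(A) Sn (period 5, group 14) vs Sr (period 5, group 2): the stated order agrees with the simple trend.
(B) N (period 2, group 15) vs O (period 2, group 16): the stated order contradicts the simple trend.
(C) Kr (period 4, group 18) vs As (period 4, group 15): the stated order agrees with the simple trend.
(D) He (period 1, group 18) vs F (period 2, group 17): the stated order agrees with the simple trend.
The exception is (B): pairing an electron in O's 2p⁴ costs repulsion energy, so O ionizes more easily than half-filled N (2p³).

(B)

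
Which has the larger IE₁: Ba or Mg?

Mg

Removing the outermost electron gets harder across a period and easier down a group.
All are in group 2, so first ionization energy increases up the group.
So Mg has the larger IE₁ (Mg > Ba).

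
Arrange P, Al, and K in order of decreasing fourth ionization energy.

Al > K > P

After 3 electrons have been removed, what remains? P³⁺ still has 2 valence electrons; Al³⁺ is the bare [Ne] core; K³⁺ is already 2 electrons into the core.
Core electrons are held far more tightly than valence electrons, so K and Al top the IE_4 order.
Tabulated IE_4 (kJ/mol): P 4964, Al 11577, K 5877.
So the fourth ionization energies run P < K < Al.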